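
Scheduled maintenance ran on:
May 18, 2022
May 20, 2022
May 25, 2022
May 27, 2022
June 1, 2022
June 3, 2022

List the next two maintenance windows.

Every event lands on a Wednesday or Friday (gaps cycle 2, 5, 2, 5, 2).
So the schedule is: every Wednesday and Friday.
The following Wednesday is June 8, 2022.
Next Friday: June 10, 2022.

June 8, 2022; June 10, 2022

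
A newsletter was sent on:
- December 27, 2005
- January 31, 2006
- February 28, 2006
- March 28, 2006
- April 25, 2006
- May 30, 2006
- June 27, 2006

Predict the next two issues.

July 25, 2006; August 29, 2006

Every date is a Tuesday; gaps 35, 28, 28, 28, 35, 28 days.
Each is the last Tuesday of its month (at least one falls on the 29th or later, ruling out '4th Tuesday').
Last Tuesday of July 2006: July 25, 2006.
August 2006 ends with Tuesday August 29, 2006.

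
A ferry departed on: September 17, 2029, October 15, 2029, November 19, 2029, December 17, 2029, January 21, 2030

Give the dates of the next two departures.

February 18, 2030; March 18, 2030

All dates are Mondays, 28, 35, 28, 35 days apart.
Specifically, the 3rd Monday of each month.
February 2030 — 3rd Monday is February 18, 2030.
March 2030 — 3rd Monday is March 18, 2030.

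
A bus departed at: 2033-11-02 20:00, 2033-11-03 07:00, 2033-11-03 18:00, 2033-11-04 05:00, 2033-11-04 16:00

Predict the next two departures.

2033-11-05 03:00, 2033-11-05 14:00

Spacing: 11, 11, 11, 11 h — constant 11 h.
2033-11-04 16:00 + 11 h = 2033-11-05 03:00.
2033-11-05 03:00 + 11 h = 2033-11-05 14:00.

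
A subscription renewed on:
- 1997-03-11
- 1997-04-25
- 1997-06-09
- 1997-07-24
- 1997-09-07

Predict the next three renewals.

Gaps between consecutive events: 45, 45, 45, 45 days — a constant 45-day interval.
1997-09-07 + 45 days = 1997-10-22.
1997-10-22 + 45 days = 1997-12-06.
1997-12-06 + 45 days = 1998-01-20.

1997-10-22, 1997-12-06, 1998-01-20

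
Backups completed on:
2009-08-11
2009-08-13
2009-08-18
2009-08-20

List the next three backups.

Gaps: 2, 5, 2 days — not constant, but cyclic with period 2.
The events fall on every Tuesday and Thursday.
The following Tuesday is 2009-08-25.
The following Thursday is 2009-08-27.
Next Tuesday: 2009-09-01.

2009-08-25, 2009-08-27, 2009-09-01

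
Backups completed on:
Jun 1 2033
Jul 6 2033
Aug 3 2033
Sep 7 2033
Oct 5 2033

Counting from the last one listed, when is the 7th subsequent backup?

May 3 2034

All dates are Wednesdays, 35, 28, 35, 28 days apart.
Specifically, the 1st Wednesday of each month.
1st Wednesday of November 2033: Nov 2 2033.
December 2033 — 1st Wednesday is Dec 7 2033.
January 2034 — 1st Wednesday is Jan 4 2034.
1st Wednesday of February 2034: Feb 1 2034.
1st Wednesday of March 2034: Mar 1 2034.
1st Wednesday of April 2034: Apr 5 2034.
1st Wednesday of May 2034: May 3 2034.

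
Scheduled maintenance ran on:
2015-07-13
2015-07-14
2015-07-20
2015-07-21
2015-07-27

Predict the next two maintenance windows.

2015-07-28, 2015-08-03

Gaps: 1, 6, 1, 6 days — not constant, but cyclic with period 2.
The events fall on every Monday and Tuesday.
The following Tuesday is 2015-07-28.
The following Monday is 2015-08-03.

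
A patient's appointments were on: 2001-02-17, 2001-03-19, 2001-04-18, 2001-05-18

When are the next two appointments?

Gaps between consecutive events: 30, 30, 30 days — a constant 30-day interval.
2001-05-18 + 30 days = 2001-06-17.
2001-06-17 + 30 days = 2001-07-17.

2001-06-17, 2001-07-17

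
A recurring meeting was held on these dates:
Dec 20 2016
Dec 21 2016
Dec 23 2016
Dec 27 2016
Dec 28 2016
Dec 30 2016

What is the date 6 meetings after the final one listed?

Jan 13 2017

Gaps: 1, 2, 4, 1, 2 days — not constant, but cyclic with period 3.
The events fall on every Tuesday, Wednesday and Friday.
Next Tuesday: Jan 3 2017.
The following Wednesday is Jan 4 2017.
Next Friday: Jan 6 2017.
Next Tuesday: Jan 10 2017.
Next Wednesday: Jan 11 2017.
Next Friday: Jan 13 2017.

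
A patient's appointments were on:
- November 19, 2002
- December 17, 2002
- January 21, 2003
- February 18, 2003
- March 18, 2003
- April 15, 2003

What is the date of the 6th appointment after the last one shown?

October 21, 2003

Gaps: 28, 35, 28, 28, 28 days — a mix of 28 and 35. Every date is a Tuesday.
Each is the 3rd Tuesday of its month.
3rd Tuesday of May 2003: May 20, 2003.
June 2003 — 3rd Tuesday is June 17, 2003.
July 2003 — 3rd Tuesday is July 15, 2003.
3rd Tuesday of August 2003: August 19, 2003.
September 2003 — 3rd Tuesday is September 16, 2003.
October 2003 — 3rd Tuesday is October 21, 2003.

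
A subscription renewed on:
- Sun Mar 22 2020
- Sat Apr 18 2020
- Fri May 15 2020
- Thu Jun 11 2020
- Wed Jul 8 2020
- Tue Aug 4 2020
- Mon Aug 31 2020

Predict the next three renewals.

The spacing is 27, 27, 27, 27, 27, 27 days — always 27 days.
Mon Aug 31 2020 + 27 days = Sun Sep 27 2020.
Sun Sep 27 2020 + 27 days = Sat Oct 24 2020.
Sat Oct 24 2020 + 27 days = Fri Nov 20 2020.

Sun Sep 27 2020, Sat Oct 24 2020, Fri Nov 20 2020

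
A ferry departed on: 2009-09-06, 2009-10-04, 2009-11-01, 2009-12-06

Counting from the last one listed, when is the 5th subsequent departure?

2010-05-02

All dates are Sundays, 28, 28, 35 days apart.
Specifically, the 1st Sunday of each month.
1st Sunday of January 2010: 2010-01-03.
February 2010 — 1st Sunday is 2010-02-07.
1st Sunday of March 2010: 2010-03-07.
1st Sunday of April 2010: 2010-04-04.
1st Sunday of May 2010: 2010-05-02.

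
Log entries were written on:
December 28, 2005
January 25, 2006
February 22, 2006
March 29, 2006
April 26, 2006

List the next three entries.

All Wednesdays; the gaps (28, 28, 35, 28) vary with month length.
This is the last Wednesday of each month.
Last Wednesday of May 2006: May 31, 2006.
June 2006 ends with Wednesday June 28, 2006.
Last Wednesday of July 2006: July 26, 2006.

May 31, 2006; June 28, 2006; July 26, 2006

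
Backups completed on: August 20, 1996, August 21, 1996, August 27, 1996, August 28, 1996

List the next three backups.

Every event lands on a Tuesday or Wednesday (gaps cycle 1, 6, 1).
So the schedule is: every Tuesday and Wednesday.
Next Tuesday: September 3, 1996.
Next Wednesday: September 4, 1996.
Next Tuesday: September 10, 1996.

September 3, 1996; September 4, 1996; September 10, 1996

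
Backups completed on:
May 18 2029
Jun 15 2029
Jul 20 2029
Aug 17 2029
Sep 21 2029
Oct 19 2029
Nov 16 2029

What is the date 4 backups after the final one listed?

These are Fridays at 28- or 35-day spacing (28, 35, 28, 35, 28, 28).
The pattern: 3rd Friday of the month.
3rd Friday of December 2029: Dec 21 2029.
January 2030 — 3rd Friday is Jan 18 2030.
3rd Friday of February 2030: Feb 15 2030.
March 2030 — 3rd Friday is Mar 15 2030.

Mar 15 2030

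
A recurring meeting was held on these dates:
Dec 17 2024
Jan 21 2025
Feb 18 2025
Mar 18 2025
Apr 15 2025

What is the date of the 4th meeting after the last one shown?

These are Tuesdays at 28- or 35-day spacing (35, 28, 28, 28).
The pattern: 3rd Tuesday of the month.
3rd Tuesday of May 2025: May 20 2025.
June 2025 — 3rd Tuesday is Jun 17 2025.
July 2025 — 3rd Tuesday is Jul 15 2025.
3rd Tuesday of August 2025: Aug 19 2025.

Aug 19 2025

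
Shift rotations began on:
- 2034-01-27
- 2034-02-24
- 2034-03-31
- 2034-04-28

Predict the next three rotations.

2034-05-26, 2034-06-30, 2034-07-28

These are Fridays with 28, 35, 28-day gaps.
Each is the final Friday of its month — 2034-03-31 is past the 28th, so '4th Friday' doesn't fit.
Last Friday of May 2034: 2034-05-26.
June 2034 ends with Friday 2034-06-30.
Last Friday of July 2034: 2034-07-28.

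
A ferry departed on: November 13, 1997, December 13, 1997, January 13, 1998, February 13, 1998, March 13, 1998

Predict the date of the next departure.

The day-of-month is always 13 (30, 31, 31, 28 days between events).
So this recurs on the 13th of each month.
Next: April 1998 → April 13, 1998.

April 13, 1998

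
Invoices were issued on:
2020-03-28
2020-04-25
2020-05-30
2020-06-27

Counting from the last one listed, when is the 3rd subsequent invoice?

Every date is a Saturday; gaps 28, 35, 28 days.
Each is the last Saturday of its month (at least one falls on the 29th or later, ruling out '4th Saturday').
July 2020 ends with Saturday 2020-07-25.
August 2020 ends with Saturday 2020-08-29.
Last Saturday of September 2020: 2020-09-26.

2020-09-26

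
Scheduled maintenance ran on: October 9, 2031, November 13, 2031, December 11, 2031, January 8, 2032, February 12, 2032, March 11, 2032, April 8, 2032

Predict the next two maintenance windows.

Gaps: 35, 28, 28, 35, 28, 28 days — a mix of 28 and 35. Every date is a Thursday.
Each is the 2nd Thursday of its month.
2nd Thursday of May 2032: May 13, 2032.
June 2032 — 2nd Thursday is June 10, 2032.

May 13, 2032; June 10, 2032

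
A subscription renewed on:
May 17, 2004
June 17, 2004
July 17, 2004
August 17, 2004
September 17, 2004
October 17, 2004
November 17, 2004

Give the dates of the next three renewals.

The day-of-month is always 17 (31, 30, 31, 31, 30, 31 days between events).
So this recurs on the 17th of each month.
December 2004: December 17, 2004.
January 2005: January 17, 2005.
Next: February 2005 → February 17, 2005.

December 17, 2004; January 17, 2005; February 17, 2005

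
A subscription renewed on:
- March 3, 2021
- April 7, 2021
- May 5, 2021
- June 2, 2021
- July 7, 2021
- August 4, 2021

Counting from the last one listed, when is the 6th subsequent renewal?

These are Wednesdays at 28- or 35-day spacing (35, 28, 28, 35, 28).
The pattern: 1st Wednesday of the month.
September 2021 — 1st Wednesday is September 1, 2021.
October 2021 — 1st Wednesday is October 6, 2021.
November 2021 — 1st Wednesday is November 3, 2021.
December 2021 — 1st Wednesday is December 1, 2021.
January 2022 — 1st Wednesday is January 5, 2022.
1st Wednesday of February 2022: February 2, 2022.

February 2, 2022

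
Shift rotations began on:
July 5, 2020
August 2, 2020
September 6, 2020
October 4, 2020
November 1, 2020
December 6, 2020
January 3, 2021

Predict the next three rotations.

February 7, 2021; March 7, 2021; April 4, 2021

These are Sundays at 28- or 35-day spacing (28, 35, 28, 28, 35, 28).
The pattern: 1st Sunday of the month.
February 2021 — 1st Sunday is February 7, 2021.
March 2021 — 1st Sunday is March 7, 2021.
1st Sunday of April 2021: April 4, 2021.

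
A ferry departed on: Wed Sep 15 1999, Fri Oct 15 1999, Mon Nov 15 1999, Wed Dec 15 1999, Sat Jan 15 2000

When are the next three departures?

Tue Feb 15 2000, Wed Mar 15 2000, Sat Apr 15 2000

Gaps: 30, 31, 30, 31 days — not constant. Every event is on the 15th of the month.
Pattern: the 15th of each month.
February 2000: Tue Feb 15 2000.
Next: March 2000 → Wed Mar 15 2000.
Next: April 2000 → Sat Apr 15 2000.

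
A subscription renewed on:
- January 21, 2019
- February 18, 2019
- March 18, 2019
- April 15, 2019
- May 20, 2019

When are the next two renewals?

June 17, 2019; July 15, 2019

Gaps: 28, 28, 28, 35 days — a mix of 28 and 35. Every date is a Monday.
Each is the 3rd Monday of its month.
3rd Monday of June 2019: June 17, 2019.
July 2019 — 3rd Monday is July 15, 2019.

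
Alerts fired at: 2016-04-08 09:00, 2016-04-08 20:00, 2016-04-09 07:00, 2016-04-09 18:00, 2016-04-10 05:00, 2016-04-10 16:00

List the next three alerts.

2016-04-11 03:00, 2016-04-11 14:00, 2016-04-12 01:00

Spacing: 11, 11, 11, 11, 11 h — constant 11 h.
2016-04-10 16:00 + 11 h = 2016-04-11 03:00.
2016-04-11 03:00 + 11 h = 2016-04-11 14:00.
2016-04-11 14:00 + 11 h = 2016-04-12 01:00.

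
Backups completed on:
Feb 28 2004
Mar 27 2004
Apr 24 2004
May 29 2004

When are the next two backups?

Jun 26 2004, Jul 31 2004

All Saturdays; the gaps (28, 28, 35) vary with month length.
This is the last Saturday of each month.
June 2004 ends with Saturday Jun 26 2004.
July 2004 ends with Saturday Jul 31 2004.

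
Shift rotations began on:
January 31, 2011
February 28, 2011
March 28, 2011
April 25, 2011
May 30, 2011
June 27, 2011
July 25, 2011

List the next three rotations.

August 29, 2011; September 26, 2011; October 31, 2011

Every date is a Monday; gaps 28, 28, 28, 35, 28, 28 days.
Each is the last Monday of its month (at least one falls on the 29th or later, ruling out '4th Monday').
Last Monday of August 2011: August 29, 2011.
September 2011 ends with Monday September 26, 2011.
October 2011 ends with Monday October 31, 2011.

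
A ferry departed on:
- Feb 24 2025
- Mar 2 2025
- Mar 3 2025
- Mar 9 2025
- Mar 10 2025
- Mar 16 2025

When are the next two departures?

Gaps: 6, 1, 6, 1, 6 days — not constant, but cyclic with period 2.
The events fall on every Monday and Sunday.
The following Monday is Mar 17 2025.
Next Sunday: Mar 23 2025.

Mar 17 2025, Mar 23 2025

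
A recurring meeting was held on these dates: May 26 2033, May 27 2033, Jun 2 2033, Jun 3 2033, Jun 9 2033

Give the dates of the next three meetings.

Jun 10 2033, Jun 16 2033, Jun 17 2033

Gaps: 1, 6, 1, 6 days — not constant, but cyclic with period 2.
The events fall on every Thursday and Friday.
Next Friday: Jun 10 2033.
Next Thursday: Jun 16 2033.
Next Friday: Jun 17 2033.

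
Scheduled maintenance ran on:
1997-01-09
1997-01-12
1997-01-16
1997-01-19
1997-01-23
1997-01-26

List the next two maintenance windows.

1997-01-30, 1997-02-02

Gaps: 3, 4, 3, 4, 3 days — not constant, but cyclic with period 2.
The events fall on every Thursday and Sunday.
Next Thursday: 1997-01-30.
Next Sunday: 1997-02-02.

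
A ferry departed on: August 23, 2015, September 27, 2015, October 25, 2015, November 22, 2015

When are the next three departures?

December 27, 2015; January 24, 2016; February 28, 2016

Gaps: 35, 28, 28 days — a mix of 28 and 35. Every date is a Sunday.
Each is the 4th Sunday of its month.
4th Sunday of December 2015: December 27, 2015.
4th Sunday of January 2016: January 24, 2016.
4th Sunday of February 2016: February 28, 2016.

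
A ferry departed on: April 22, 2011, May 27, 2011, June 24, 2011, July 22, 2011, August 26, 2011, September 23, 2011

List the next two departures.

October 28, 2011; November 25, 2011

All dates are Fridays, 35, 28, 28, 35, 28 days apart.
Specifically, the 4th Friday of each month.
4th Friday of October 2011: October 28, 2011.
November 2011 — 4th Friday is November 25, 2011.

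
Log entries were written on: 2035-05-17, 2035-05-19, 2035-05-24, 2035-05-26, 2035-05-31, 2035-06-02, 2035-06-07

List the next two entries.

2035-06-09, 2035-06-14

The gap pattern 2, 5, 2, 5, 2, 5 repeats every 2 events.
These are the Thursdays and Saturdays of each week.
The following Saturday is 2035-06-09.
Next Thursday: 2035-06-14.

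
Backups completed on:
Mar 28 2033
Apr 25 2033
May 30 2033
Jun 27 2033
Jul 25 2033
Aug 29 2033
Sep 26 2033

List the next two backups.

All Mondays; the gaps (28, 35, 28, 28, 35, 28) vary with month length.
This is the last Monday of each month.
October 2033 ends with Monday Oct 31 2033.
November 2033 ends with Monday Nov 28 2033.

Oct 31 2033, Nov 28 2033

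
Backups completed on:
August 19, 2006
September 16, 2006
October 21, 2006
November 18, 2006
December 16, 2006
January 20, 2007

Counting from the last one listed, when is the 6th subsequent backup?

Gaps: 28, 35, 28, 28, 35 days — a mix of 28 and 35. Every date is a Saturday.
Each is the 3rd Saturday of its month.
February 2007 — 3rd Saturday is February 17, 2007.
March 2007 — 3rd Saturday is March 17, 2007.
3rd Saturday of April 2007: April 21, 2007.
3rd Saturday of May 2007: May 19, 2007.
3rd Saturday of June 2007: June 16, 2007.
3rd Saturday of July 2007: July 21, 2007.

July 21, 2007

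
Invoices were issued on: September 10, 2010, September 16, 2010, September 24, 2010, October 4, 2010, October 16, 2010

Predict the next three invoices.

October 30, 2010; November 15, 2010; December 3, 2010

Gaps: 6, 8, 10, 12 days — each gap is 2 larger than the previous one.
Next gap: 14 days. October 16, 2010 + 14 days = October 30, 2010.
Next gap: 16 days. October 30, 2010 + 16 days = November 15, 2010.
Next gap: 18 days. November 15, 2010 + 18 days = December 3, 2010.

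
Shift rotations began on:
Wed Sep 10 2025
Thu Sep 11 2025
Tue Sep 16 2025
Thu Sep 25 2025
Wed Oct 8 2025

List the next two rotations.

The spacing grows by 4 each time: 1, 5, 9, 13 days.
Next gap: 17 days. Wed Oct 8 2025 + 17 days = Sat Oct 25 2025.
Next gap: 21 days. Sat Oct 25 2025 + 21 days = Sat Nov 15 2025.

Sat Oct 25 2025, Sat Nov 15 2025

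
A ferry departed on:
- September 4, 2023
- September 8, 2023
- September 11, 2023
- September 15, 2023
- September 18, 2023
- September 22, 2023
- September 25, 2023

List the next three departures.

Every event lands on a Monday or Friday (gaps cycle 4, 3, 4, 3, 4, 3).
So the schedule is: every Monday and Friday.
The following Friday is September 29, 2023.
Next Monday: October 2, 2023.
The following Friday is October 6, 2023.

September 29, 2023; October 2, 2023; October 6, 2023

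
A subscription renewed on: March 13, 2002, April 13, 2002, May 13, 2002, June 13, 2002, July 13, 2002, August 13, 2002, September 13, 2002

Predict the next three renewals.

October 13, 2002; November 13, 2002; December 13, 2002

Each date is the 13th; the gaps (31, 30, 31, 30, 31, 31) track the month lengths.
The rule is the 13th of each month.
October 2002: October 13, 2002.
November 2002: November 13, 2002.
Next: December 2002 → December 13, 2002.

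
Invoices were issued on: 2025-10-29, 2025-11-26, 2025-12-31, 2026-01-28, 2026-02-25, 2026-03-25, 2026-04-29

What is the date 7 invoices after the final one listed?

2026-11-25

These are Wednesdays with 28, 35, 28, 28, 28, 35-day gaps.
Each is the final Wednesday of its month — 2025-10-29 is past the 28th, so '4th Wednesday' doesn't fit.
May 2026 ends with Wednesday 2026-05-27.
Last Wednesday of June 2026: 2026-06-24.
Last Wednesday of July 2026: 2026-07-29.
Last Wednesday of August 2026: 2026-08-26.
September 2026 ends with Wednesday 2026-09-30.
October 2026 ends with Wednesday 2026-10-28.
November 2026 ends with Wednesday 2026-11-25.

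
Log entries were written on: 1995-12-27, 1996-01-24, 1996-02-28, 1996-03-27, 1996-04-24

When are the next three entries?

These are Wednesdays at 28- or 35-day spacing (28, 35, 28, 28).
The pattern: 4th Wednesday of the month.
4th Wednesday of May 1996: 1996-05-22.
June 1996 — 4th Wednesday is 1996-06-26.
July 1996 — 4th Wednesday is 1996-07-24.

1996-05-22, 1996-06-26, 1996-07-24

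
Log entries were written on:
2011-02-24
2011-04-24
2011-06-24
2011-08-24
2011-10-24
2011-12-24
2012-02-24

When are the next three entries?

The day-of-month is always 24 (59, 61, 61, 61, 61, 62 days between events).
So this recurs on the 24th of every 2 months.
Next: April 2012 → 2012-04-24.
Next: June 2012 → 2012-06-24.
Next: August 2012 → 2012-08-24.

2012-04-24, 2012-06-24, 2012-08-24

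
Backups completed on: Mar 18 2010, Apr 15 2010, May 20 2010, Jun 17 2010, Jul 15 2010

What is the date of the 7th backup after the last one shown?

Feb 17 2011

Gaps: 28, 35, 28, 28 days — a mix of 28 and 35. Every date is a Thursday.
Each is the 3rd Thursday of its month.
3rd Thursday of August 2010: Aug 19 2010.
3rd Thursday of September 2010: Sep 16 2010.
3rd Thursday of October 2010: Oct 21 2010.
3rd Thursday of November 2010: Nov 18 2010.
3rd Thursday of December 2010: Dec 16 2010.
3rd Thursday of January 2011: Jan 20 2011.
February 2011 — 3rd Thursday is Feb 17 2011.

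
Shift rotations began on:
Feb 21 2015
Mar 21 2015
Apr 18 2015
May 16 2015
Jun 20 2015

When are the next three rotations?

Jul 18 2015, Aug 15 2015, Sep 19 2015

These are Saturdays at 28- or 35-day spacing (28, 28, 28, 35).
The pattern: 3rd Saturday of the month.
July 2015 — 3rd Saturday is Jul 18 2015.
August 2015 — 3rd Saturday is Aug 15 2015.
September 2015 — 3rd Saturday is Sep 19 2015.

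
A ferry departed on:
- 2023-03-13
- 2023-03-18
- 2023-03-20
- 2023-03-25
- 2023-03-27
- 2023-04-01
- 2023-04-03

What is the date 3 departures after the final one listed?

Every event lands on a Monday or Saturday (gaps cycle 5, 2, 5, 2, 5, 2).
So the schedule is: every Monday and Saturday.
Next Saturday: 2023-04-08.
Next Monday: 2023-04-10.
Next Saturday: 2023-04-15.

2023-04-15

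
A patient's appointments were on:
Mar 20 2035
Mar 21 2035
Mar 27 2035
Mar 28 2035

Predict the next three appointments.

Apr 3 2035, Apr 4 2035, Apr 10 2035

The gap pattern 1, 6, 1 repeats every 2 events.
These are the Tuesdays and Wednesdays of each week.
Next Tuesday: Apr 3 2035.
The following Wednesday is Apr 4 2035.
The following Tuesday is Apr 10 2035.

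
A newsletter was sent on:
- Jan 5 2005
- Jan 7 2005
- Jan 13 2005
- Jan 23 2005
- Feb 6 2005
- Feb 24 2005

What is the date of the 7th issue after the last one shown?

Oct 20 2005

The spacing grows by 4 each time: 2, 6, 10, 14, 18 days.
Next gap: 22 days. Feb 24 2005 + 22 days = Mar 18 2005.
Next gap: 26 days. Mar 18 2005 + 26 days = Apr 13 2005.
Next gap: 30 days. Apr 13 2005 + 30 days = May 13 2005.
Next gap: 34 days. May 13 2005 + 34 days = Jun 16 2005.
Next gap: 38 days. Jun 16 2005 + 38 days = Jul 24 2005.
Next gap: 42 days. Jul 24 2005 + 42 days = Sep 4 2005.
Next gap: 46 days. Sep 4 2005 + 46 days = Oct 20 2005.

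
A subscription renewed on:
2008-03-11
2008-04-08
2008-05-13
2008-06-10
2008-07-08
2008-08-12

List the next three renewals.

All dates are Tuesdays, 28, 35, 28, 28, 35 days apart.
Specifically, the 2nd Tuesday of each month.
September 2008 — 2nd Tuesday is 2008-09-09.
October 2008 — 2nd Tuesday is 2008-10-14.
2nd Tuesday of November 2008: 2008-11-11.

2008-09-09, 2008-10-14, 2008-11-11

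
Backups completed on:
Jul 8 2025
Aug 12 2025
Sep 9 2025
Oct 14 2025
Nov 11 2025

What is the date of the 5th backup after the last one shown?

Apr 14 2026

These are Tuesdays at 28- or 35-day spacing (35, 28, 35, 28).
The pattern: 2nd Tuesday of the month.
2nd Tuesday of December 2025: Dec 9 2025.
2nd Tuesday of January 2026: Jan 13 2026.
February 2026 — 2nd Tuesday is Feb 10 2026.
2nd Tuesday of March 2026: Mar 10 2026.
2nd Tuesday of April 2026: Apr 14 2026.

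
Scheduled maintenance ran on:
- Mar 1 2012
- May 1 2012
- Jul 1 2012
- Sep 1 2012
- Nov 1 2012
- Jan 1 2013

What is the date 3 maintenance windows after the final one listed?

Each date is the 1st; the gaps (61, 61, 62, 61, 61) track the month lengths.
The rule is the 1st of every 2 months.
Next: March 2013 → Mar 1 2013.
May 2013: May 1 2013.
Next: July 2013 → Jul 1 2013.

Jul 1 2013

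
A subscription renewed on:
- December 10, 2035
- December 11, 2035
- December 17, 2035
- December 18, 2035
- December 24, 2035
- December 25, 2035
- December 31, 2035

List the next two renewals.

The gap pattern 1, 6, 1, 6, 1, 6 repeats every 2 events.
These are the Mondays and Tuesdays of each week.
Next Tuesday: January 1, 2036.
The following Monday is January 7, 2036.

January 1, 2036; January 7, 2036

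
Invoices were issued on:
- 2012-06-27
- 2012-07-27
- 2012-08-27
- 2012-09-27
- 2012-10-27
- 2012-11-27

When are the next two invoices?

2012-12-27, 2013-01-27

Gaps: 30, 31, 31, 30, 31 days — not constant. Every event is on the 27th of the month.
Pattern: the 27th of each month.
December 2012: 2012-12-27.
January 2013: 2013-01-27.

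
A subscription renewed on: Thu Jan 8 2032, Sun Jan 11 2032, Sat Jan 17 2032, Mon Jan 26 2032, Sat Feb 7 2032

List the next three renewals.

Intervals are 3, 6, 9, 12 days — an arithmetic progression with common difference 3.
Next gap: 15 days. Sat Feb 7 2032 + 15 days = Sun Feb 22 2032.
Next gap: 18 days. Sun Feb 22 2032 + 18 days = Thu Mar 11 2032.
Next gap: 21 days. Thu Mar 11 2032 + 21 days = Thu Apr 1 2032.

Sun Feb 22 2032, Thu Mar 11 2032, Thu Apr 1 2032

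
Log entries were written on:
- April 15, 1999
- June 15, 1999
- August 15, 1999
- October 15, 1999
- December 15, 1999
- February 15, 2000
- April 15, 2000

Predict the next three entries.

June 15, 2000; August 15, 2000; October 15, 2000

The day-of-month is always 15 (61, 61, 61, 61, 62, 60 days between events).
So this recurs on the 15th of every 2 months.
June 2000: June 15, 2000.
Next: August 2000 → August 15, 2000.
October 2000: October 15, 2000.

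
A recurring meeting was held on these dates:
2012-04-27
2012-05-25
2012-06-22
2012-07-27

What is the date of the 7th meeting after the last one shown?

2013-02-22

All dates are Fridays, 28, 28, 35 days apart.
Specifically, the 4th Friday of each month.
4th Friday of August 2012: 2012-08-24.
September 2012 — 4th Friday is 2012-09-28.
October 2012 — 4th Friday is 2012-10-26.
4th Friday of November 2012: 2012-11-23.
December 2012 — 4th Friday is 2012-12-28.
January 2013 — 4th Friday is 2013-01-25.
4th Friday of February 2013: 2013-02-22.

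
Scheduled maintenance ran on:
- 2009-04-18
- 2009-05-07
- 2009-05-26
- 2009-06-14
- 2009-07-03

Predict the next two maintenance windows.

2009-07-22, 2009-08-10

Every event comes 19 days after the last (19, 19, 19, 19).
2009-07-03 + 19 days = 2009-07-22.
2009-07-22 + 19 days = 2009-08-10.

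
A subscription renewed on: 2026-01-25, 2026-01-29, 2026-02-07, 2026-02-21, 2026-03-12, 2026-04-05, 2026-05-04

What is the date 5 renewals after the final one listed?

2026-12-10

Gaps: 4, 9, 14, 19, 24, 29 days — each gap is 5 larger than the previous one.
Next gap: 34 days. 2026-05-04 + 34 days = 2026-06-07.
Next gap: 39 days. 2026-06-07 + 39 days = 2026-07-16.
Next gap: 44 days. 2026-07-16 + 44 days = 2026-08-29.
Next gap: 49 days. 2026-08-29 + 49 days = 2026-10-17.
Next gap: 54 days. 2026-10-17 + 54 days = 2026-12-10.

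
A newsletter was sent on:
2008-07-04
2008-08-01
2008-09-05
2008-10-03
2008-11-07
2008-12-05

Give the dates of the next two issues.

2009-01-02, 2009-02-06

Gaps: 28, 35, 28, 35, 28 days — a mix of 28 and 35. Every date is a Friday.
Each is the 1st Friday of its month.
January 2009 — 1st Friday is 2009-01-02.
February 2009 — 1st Friday is 2009-02-06.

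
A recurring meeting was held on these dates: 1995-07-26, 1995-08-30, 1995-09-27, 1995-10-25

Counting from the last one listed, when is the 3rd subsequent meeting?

1996-01-31

Every date is a Wednesday; gaps 35, 28, 28 days.
Each is the last Wednesday of its month (at least one falls on the 29th or later, ruling out '4th Wednesday').
Last Wednesday of November 1995: 1995-11-29.
December 1995 ends with Wednesday 1995-12-27.
January 1996 ends with Wednesday 1996-01-31.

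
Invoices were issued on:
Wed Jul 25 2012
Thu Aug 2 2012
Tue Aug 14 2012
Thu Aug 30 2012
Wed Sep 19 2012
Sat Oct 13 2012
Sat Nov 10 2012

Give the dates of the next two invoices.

Intervals are 8, 12, 16, 20, 24, 28 days — an arithmetic progression with common difference 4.
Next gap: 32 days. Sat Nov 10 2012 + 32 days = Wed Dec 12 2012.
Next gap: 36 days. Wed Dec 12 2012 + 36 days = Thu Jan 17 2013.

Wed Dec 12 2012, Thu Jan 17 2013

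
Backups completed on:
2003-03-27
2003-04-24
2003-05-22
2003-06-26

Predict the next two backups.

2003-07-24, 2003-08-28

Gaps: 28, 28, 35 days — a mix of 28 and 35. Every date is a Thursday.
Each is the 4th Thursday of its month.
4th Thursday of July 2003: 2003-07-24.
4th Thursday of August 2003: 2003-08-28.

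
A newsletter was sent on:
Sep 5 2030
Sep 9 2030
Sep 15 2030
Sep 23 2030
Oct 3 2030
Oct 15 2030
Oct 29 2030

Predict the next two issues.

Nov 14 2030, Dec 2 2030

The spacing grows by 2 each time: 4, 6, 8, 10, 12, 14 days.
Next gap: 16 days. Oct 29 2030 + 16 days = Nov 14 2030.
Next gap: 18 days. Nov 14 2030 + 18 days = Dec 2 2030.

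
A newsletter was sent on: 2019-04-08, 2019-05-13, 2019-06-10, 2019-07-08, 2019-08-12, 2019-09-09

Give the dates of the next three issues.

2019-10-14, 2019-11-11, 2019-12-09

These are Mondays at 28- or 35-day spacing (35, 28, 28, 35, 28).
The pattern: 2nd Monday of the month.
October 2019 — 2nd Monday is 2019-10-14.
2nd Monday of November 2019: 2019-11-11.
December 2019 — 2nd Monday is 2019-12-09.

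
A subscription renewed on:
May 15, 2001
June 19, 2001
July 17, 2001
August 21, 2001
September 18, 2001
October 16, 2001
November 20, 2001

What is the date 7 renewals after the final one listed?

June 18, 2002

All dates are Tuesdays, 35, 28, 35, 28, 28, 35 days apart.
Specifically, the 3rd Tuesday of each month.
December 2001 — 3rd Tuesday is December 18, 2001.
January 2002 — 3rd Tuesday is January 15, 2002.
February 2002 — 3rd Tuesday is February 19, 2002.
March 2002 — 3rd Tuesday is March 19, 2002.
3rd Tuesday of April 2002: April 16, 2002.
3rd Tuesday of May 2002: May 21, 2002.
June 2002 — 3rd Tuesday is June 18, 2002.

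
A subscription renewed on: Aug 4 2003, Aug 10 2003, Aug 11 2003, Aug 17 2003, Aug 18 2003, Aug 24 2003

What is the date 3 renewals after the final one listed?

Gaps: 6, 1, 6, 1, 6 days — not constant, but cyclic with period 2.
The events fall on every Monday and Sunday.
Next Monday: Aug 25 2003.
The following Sunday is Aug 31 2003.
The following Monday is Sep 1 2003.

Sep 1 2003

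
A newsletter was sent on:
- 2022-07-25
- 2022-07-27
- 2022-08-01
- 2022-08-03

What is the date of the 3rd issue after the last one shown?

2022-08-15

Every event lands on a Monday or Wednesday (gaps cycle 2, 5, 2).
So the schedule is: every Monday and Wednesday.
Next Monday: 2022-08-08.
The following Wednesday is 2022-08-10.
The following Monday is 2022-08-15.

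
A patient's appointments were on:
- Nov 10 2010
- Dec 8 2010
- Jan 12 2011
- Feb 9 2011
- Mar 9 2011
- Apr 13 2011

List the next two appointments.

May 11 2011, Jun 8 2011

All dates are Wednesdays, 28, 35, 28, 28, 35 days apart.
Specifically, the 2nd Wednesday of each month.
2nd Wednesday of May 2011: May 11 2011.
June 2011 — 2nd Wednesday is Jun 8 2011.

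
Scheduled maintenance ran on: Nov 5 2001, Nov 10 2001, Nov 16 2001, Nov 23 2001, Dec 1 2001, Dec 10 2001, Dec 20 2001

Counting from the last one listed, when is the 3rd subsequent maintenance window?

Jan 25 2002

Gaps: 5, 6, 7, 8, 9, 10 days — each gap is 1 larger than the previous one.
Next gap: 11 days. Dec 20 2001 + 11 days = Dec 31 2001.
Next gap: 12 days. Dec 31 2001 + 12 days = Jan 12 2002.
Next gap: 13 days. Jan 12 2002 + 13 days = Jan 25 2002.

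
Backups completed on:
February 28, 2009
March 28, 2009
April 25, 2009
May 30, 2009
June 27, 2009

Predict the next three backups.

All Saturdays; the gaps (28, 28, 35, 28) vary with month length.
This is the last Saturday of each month.
Last Saturday of July 2009: July 25, 2009.
August 2009 ends with Saturday August 29, 2009.
September 2009 ends with Saturday September 26, 2009.

July 25, 2009; August 29, 2009; September 26, 2009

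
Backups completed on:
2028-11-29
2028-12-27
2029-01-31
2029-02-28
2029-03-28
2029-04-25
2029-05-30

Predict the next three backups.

All Wednesdays; the gaps (28, 35, 28, 28, 28, 35) vary with month length.
This is the last Wednesday of each month.
Last Wednesday of June 2029: 2029-06-27.
Last Wednesday of July 2029: 2029-07-25.
August 2029 ends with Wednesday 2029-08-29.

2029-06-27, 2029-07-25, 2029-08-29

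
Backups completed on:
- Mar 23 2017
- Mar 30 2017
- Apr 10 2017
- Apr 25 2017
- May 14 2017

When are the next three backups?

Gaps: 7, 11, 15, 19 days — each gap is 4 larger than the previous one.
Next gap: 23 days. May 14 2017 + 23 days = Jun 6 2017.
Next gap: 27 days. Jun 6 2017 + 27 days = Jul 3 2017.
Next gap: 31 days. Jul 3 2017 + 31 days = Aug 3 2017.

Jun 6 2017, Jul 3 2017, Aug 3 2017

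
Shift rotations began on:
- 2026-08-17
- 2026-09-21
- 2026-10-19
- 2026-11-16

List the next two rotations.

Gaps: 35, 28, 28 days — a mix of 28 and 35. Every date is a Monday.
Each is the 3rd Monday of its month.
3rd Monday of December 2026: 2026-12-21.
3rd Monday of January 2027: 2027-01-18.

2026-12-21, 2027-01-18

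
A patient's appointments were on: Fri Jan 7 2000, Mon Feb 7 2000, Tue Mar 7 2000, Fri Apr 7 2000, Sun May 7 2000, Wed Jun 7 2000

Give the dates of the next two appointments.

Each date is the 7th; the gaps (31, 29, 31, 30, 31) track the month lengths.
The rule is the 7th of each month.
Next: July 2000 → Fri Jul 7 2000.
Next: August 2000 → Mon Aug 7 2000.

Fri Jul 7 2000, Mon Aug 7 2000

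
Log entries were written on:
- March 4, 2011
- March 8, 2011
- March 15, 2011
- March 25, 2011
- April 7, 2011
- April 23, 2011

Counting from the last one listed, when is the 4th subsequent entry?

The spacing grows by 3 each time: 4, 7, 10, 13, 16 days.
Next gap: 19 days. April 23, 2011 + 19 days = May 12, 2011.
Next gap: 22 days. May 12, 2011 + 22 days = June 3, 2011.
Next gap: 25 days. June 3, 2011 + 25 days = June 28, 2011.
Next gap: 28 days. June 28, 2011 + 28 days = July 26, 2011.

July 26, 2011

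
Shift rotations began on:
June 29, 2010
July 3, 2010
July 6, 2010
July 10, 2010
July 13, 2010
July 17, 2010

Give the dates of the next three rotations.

July 20, 2010; July 24, 2010; July 27, 2010

Gaps: 4, 3, 4, 3, 4 days — not constant, but cyclic with period 2.
The events fall on every Tuesday and Saturday.
The following Tuesday is July 20, 2010.
The following Saturday is July 24, 2010.
The following Tuesday is July 27, 2010.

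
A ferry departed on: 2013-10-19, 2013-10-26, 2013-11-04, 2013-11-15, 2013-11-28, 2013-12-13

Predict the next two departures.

Intervals are 7, 9, 11, 13, 15 days — an arithmetic progression with common difference 2.
Next gap: 17 days. 2013-12-13 + 17 days = 2013-12-30.
Next gap: 19 days. 2013-12-30 + 19 days = 2014-01-18.

2013-12-30, 2014-01-18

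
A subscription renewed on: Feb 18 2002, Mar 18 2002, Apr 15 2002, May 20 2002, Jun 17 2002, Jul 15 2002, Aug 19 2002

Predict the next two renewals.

All dates are Mondays, 28, 28, 35, 28, 28, 35 days apart.
Specifically, the 3rd Monday of each month.
3rd Monday of September 2002: Sep 16 2002.
October 2002 — 3rd Monday is Oct 21 2002.

Sep 16 2002, Oct 21 2002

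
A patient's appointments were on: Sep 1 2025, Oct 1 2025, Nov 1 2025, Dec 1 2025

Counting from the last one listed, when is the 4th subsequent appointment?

Each date is the 1st; the gaps (30, 31, 30) track the month lengths.
The rule is the 1st of each month.
Next: January 2026 → Jan 1 2026.
Next: February 2026 → Feb 1 2026.
March 2026: Mar 1 2026.
Next: April 2026 → Apr 1 2026.

Apr 1 2026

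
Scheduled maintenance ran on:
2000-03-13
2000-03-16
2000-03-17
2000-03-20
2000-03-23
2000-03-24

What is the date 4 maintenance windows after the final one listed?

2000-04-03

Gaps: 3, 1, 3, 3, 1 days — not constant, but cyclic with period 3.
The events fall on every Monday, Thursday and Friday.
The following Monday is 2000-03-27.
The following Thursday is 2000-03-30.
Next Friday: 2000-03-31.
The following Monday is 2000-04-03.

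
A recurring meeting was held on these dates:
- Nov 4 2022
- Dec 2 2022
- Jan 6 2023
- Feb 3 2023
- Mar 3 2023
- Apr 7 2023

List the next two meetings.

May 5 2023, Jun 2 2023

These are Fridays at 28- or 35-day spacing (28, 35, 28, 28, 35).
The pattern: 1st Friday of the month.
May 2023 — 1st Friday is May 5 2023.
June 2023 — 1st Friday is Jun 2 2023.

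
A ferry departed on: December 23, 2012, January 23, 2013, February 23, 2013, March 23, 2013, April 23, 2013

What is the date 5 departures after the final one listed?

Each date is the 23rd; the gaps (31, 31, 28, 31) track the month lengths.
The rule is the 23rd of each month.
Next: May 2013 → May 23, 2013.
June 2013: June 23, 2013.
July 2013: July 23, 2013.
August 2013: August 23, 2013.
September 2013: September 23, 2013.

September 23, 2013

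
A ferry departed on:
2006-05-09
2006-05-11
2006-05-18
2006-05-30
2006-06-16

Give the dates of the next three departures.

2006-07-08, 2006-08-04, 2006-09-05

The spacing grows by 5 each time: 2, 7, 12, 17 days.
Next gap: 22 days. 2006-06-16 + 22 days = 2006-07-08.
Next gap: 27 days. 2006-07-08 + 27 days = 2006-08-04.
Next gap: 32 days. 2006-08-04 + 32 days = 2006-09-05.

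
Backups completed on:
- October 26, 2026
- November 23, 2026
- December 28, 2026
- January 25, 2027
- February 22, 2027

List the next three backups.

March 22, 2027; April 26, 2027; May 24, 2027

Gaps: 28, 35, 28, 28 days — a mix of 28 and 35. Every date is a Monday.
Each is the 4th Monday of its month.
March 2027 — 4th Monday is March 22, 2027.
April 2027 — 4th Monday is April 26, 2027.
4th Monday of May 2027: May 24, 2027.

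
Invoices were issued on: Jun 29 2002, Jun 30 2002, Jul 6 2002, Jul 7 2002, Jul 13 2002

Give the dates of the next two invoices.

Every event lands on a Saturday or Sunday (gaps cycle 1, 6, 1, 6).
So the schedule is: every Saturday and Sunday.
The following Sunday is Jul 14 2002.
The following Saturday is Jul 20 2002.

Jul 14 2002, Jul 20 2002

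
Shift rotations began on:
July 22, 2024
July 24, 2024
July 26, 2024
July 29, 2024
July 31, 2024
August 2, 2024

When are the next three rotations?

August 5, 2024; August 7, 2024; August 9, 2024

The gap pattern 2, 2, 3, 2, 2 repeats every 3 events.
These are the Mondays, Wednesdays and Fridays of each week.
The following Monday is August 5, 2024.
Next Wednesday: August 7, 2024.
Next Friday: August 9, 2024.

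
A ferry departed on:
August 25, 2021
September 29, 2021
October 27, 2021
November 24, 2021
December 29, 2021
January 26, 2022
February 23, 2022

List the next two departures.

March 30, 2022; April 27, 2022

These are Wednesdays with 35, 28, 28, 35, 28, 28-day gaps.
Each is the final Wednesday of its month — September 29, 2021 is past the 28th, so '4th Wednesday' doesn't fit.
Last Wednesday of March 2022: March 30, 2022.
Last Wednesday of April 2022: April 27, 2022.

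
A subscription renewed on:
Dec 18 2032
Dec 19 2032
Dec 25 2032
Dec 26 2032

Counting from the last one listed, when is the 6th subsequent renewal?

Every event lands on a Saturday or Sunday (gaps cycle 1, 6, 1).
So the schedule is: every Saturday and Sunday.
Next Saturday: Jan 1 2033.
Next Sunday: Jan 2 2033.
The following Saturday is Jan 8 2033.
The following Sunday is Jan 9 2033.
The following Saturday is Jan 15 2033.
The following Sunday is Jan 16 2033.

Jan 16 2033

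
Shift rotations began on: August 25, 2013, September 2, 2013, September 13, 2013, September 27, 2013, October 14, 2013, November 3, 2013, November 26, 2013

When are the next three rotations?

Intervals are 8, 11, 14, 17, 20, 23 days — an arithmetic progression with common difference 3.
Next gap: 26 days. November 26, 2013 + 26 days = December 22, 2013.
Next gap: 29 days. December 22, 2013 + 29 days = January 20, 2014.
Next gap: 32 days. January 20, 2014 + 32 days = February 21, 2014.

December 22, 2013; January 20, 2014; February 21, 2014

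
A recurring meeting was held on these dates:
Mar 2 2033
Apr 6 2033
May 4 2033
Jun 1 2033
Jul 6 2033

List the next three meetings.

Aug 3 2033, Sep 7 2033, Oct 5 2033

All dates are Wednesdays, 35, 28, 28, 35 days apart.
Specifically, the 1st Wednesday of each month.
1st Wednesday of August 2033: Aug 3 2033.
September 2033 — 1st Wednesday is Sep 7 2033.
1st Wednesday of October 2033: Oct 5 2033.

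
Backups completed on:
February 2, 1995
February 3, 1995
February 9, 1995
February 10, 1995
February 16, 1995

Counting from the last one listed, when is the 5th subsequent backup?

March 3, 1995

Gaps: 1, 6, 1, 6 days — not constant, but cyclic with period 2.
The events fall on every Thursday and Friday.
Next Friday: February 17, 1995.
Next Thursday: February 23, 1995.
The following Friday is February 24, 1995.
The following Thursday is March 2, 1995.
Next Friday: March 3, 1995.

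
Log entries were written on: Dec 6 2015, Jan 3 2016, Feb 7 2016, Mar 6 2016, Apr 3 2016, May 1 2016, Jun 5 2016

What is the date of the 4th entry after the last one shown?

Oct 2 2016

These are Sundays at 28- or 35-day spacing (28, 35, 28, 28, 28, 35).
The pattern: 1st Sunday of the month.
July 2016 — 1st Sunday is Jul 3 2016.
August 2016 — 1st Sunday is Aug 7 2016.
1st Sunday of September 2016: Sep 4 2016.
October 2016 — 1st Sunday is Oct 2 2016.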